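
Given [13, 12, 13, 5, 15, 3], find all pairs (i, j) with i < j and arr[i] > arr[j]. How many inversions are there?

Finding inversions in [13, 12, 13, 5, 15, 3]:

(0, 1): arr[0]=13 > arr[1]=12
(0, 3): arr[0]=13 > arr[3]=5
(0, 5): arr[0]=13 > arr[5]=3
(1, 3): arr[1]=12 > arr[3]=5
(1, 5): arr[1]=12 > arr[5]=3
(2, 3): arr[2]=13 > arr[3]=5
(2, 5): arr[2]=13 > arr[5]=3
(3, 5): arr[3]=5 > arr[5]=3
(4, 5): arr[4]=15 > arr[5]=3

Total inversions: 9

The array has 9 inversion(s): (0,1), (0,3), (0,5), (1,3), (1,5), (2,3), (2,5), (3,5), (4,5). Each pair (i,j) satisfies i < j and arr[i] > arr[j].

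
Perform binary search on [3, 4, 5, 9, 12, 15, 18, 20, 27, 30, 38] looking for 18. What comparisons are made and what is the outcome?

Binary search for 18 in [3, 4, 5, 9, 12, 15, 18, 20, 27, 30, 38]:

lo=0, hi=10, mid=5, arr[mid]=15 -> 15 < 18, search right half
lo=6, hi=10, mid=8, arr[mid]=27 -> 27 > 18, search left half
lo=6, hi=7, mid=6, arr[mid]=18 -> Found target at index 6!

Binary search finds 18 at index 6 after 3 comparisons. The search repeatedly halves the search space by comparing with the middle element.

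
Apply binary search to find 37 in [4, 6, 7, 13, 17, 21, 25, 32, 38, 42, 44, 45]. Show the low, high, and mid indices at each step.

Binary search for 37 in [4, 6, 7, 13, 17, 21, 25, 32, 38, 42, 44, 45]:

lo=0, hi=11, mid=5, arr[mid]=21 -> 21 < 37, search right half
lo=6, hi=11, mid=8, arr[mid]=38 -> 38 > 37, search left half
lo=6, hi=7, mid=6, arr[mid]=25 -> 25 < 37, search right half
lo=7, hi=7, mid=7, arr[mid]=32 -> 32 < 37, search right half
lo=8 > hi=7, target 37 not found

Binary search determines that 37 is not in the array after 4 comparisons. The search space was exhausted without finding the target.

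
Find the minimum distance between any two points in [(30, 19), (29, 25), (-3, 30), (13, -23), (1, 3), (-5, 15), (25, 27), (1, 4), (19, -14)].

Computing all pairwise distances among 9 points:

d((30, 19), (29, 25)) = 6.0828
d((30, 19), (-3, 30)) = 34.7851
d((30, 19), (13, -23)) = 45.31
d((30, 19), (1, 3)) = 33.121
d((30, 19), (-5, 15)) = 35.2278
d((30, 19), (25, 27)) = 9.434
d((30, 19), (1, 4)) = 32.6497
d((30, 19), (19, -14)) = 34.7851
d((29, 25), (-3, 30)) = 32.3883
d((29, 25), (13, -23)) = 50.5964
d((29, 25), (1, 3)) = 35.609
d((29, 25), (-5, 15)) = 35.4401
d((29, 25), (25, 27)) = 4.4721
d((29, 25), (1, 4)) = 35.0
d((29, 25), (19, -14)) = 40.2616
d((-3, 30), (13, -23)) = 55.3624
d((-3, 30), (1, 3)) = 27.2947
d((-3, 30), (-5, 15)) = 15.1327
d((-3, 30), (25, 27)) = 28.1603
d((-3, 30), (1, 4)) = 26.3059
d((-3, 30), (19, -14)) = 49.1935
d((13, -23), (1, 3)) = 28.6356
d((13, -23), (-5, 15)) = 42.0476
d((13, -23), (25, 27)) = 51.4198
d((13, -23), (1, 4)) = 29.5466
d((13, -23), (19, -14)) = 10.8167
d((1, 3), (-5, 15)) = 13.4164
d((1, 3), (25, 27)) = 33.9411
d((1, 3), (1, 4)) = 1.0 <-- minimum
d((1, 3), (19, -14)) = 24.7588
d((-5, 15), (25, 27)) = 32.311
d((-5, 15), (1, 4)) = 12.53
d((-5, 15), (19, -14)) = 37.6431
d((25, 27), (1, 4)) = 33.2415
d((25, 27), (19, -14)) = 41.4367
d((1, 4), (19, -14)) = 25.4558

Closest pair: (1, 3) and (1, 4) with distance 1.0

The closest pair is (1, 3) and (1, 4) with Euclidean distance 1.0. For 9 points, brute-force pairwise comparison is shown above. For large n, the divide-and-conquer algorithm (sort by x, recurse on halves, check the dividing strip) achieves O(n log n).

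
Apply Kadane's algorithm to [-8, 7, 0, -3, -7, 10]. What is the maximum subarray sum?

Using Kadane's algorithm on [-8, 7, 0, -3, -7, 10]:

Scanning through the array:
Position 1 (value 7): max_ending_here = 7, max_so_far = 7
Position 2 (value 0): max_ending_here = 7, max_so_far = 7
Position 3 (value -3): max_ending_here = 4, max_so_far = 7
Position 4 (value -7): max_ending_here = -3, max_so_far = 7
Position 5 (value 10): max_ending_here = 10, max_so_far = 10

Maximum subarray: [10]
Maximum sum: 10

The maximum subarray is [10] with sum 10. This subarray runs from index 5 to index 5.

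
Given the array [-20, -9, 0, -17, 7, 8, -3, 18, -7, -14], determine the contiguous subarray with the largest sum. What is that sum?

Using Kadane's algorithm on [-20, -9, 0, -17, 7, 8, -3, 18, -7, -14]:

Scanning through the array:
Position 1 (value -9): max_ending_here = -9, max_so_far = -9
Position 2 (value 0): max_ending_here = 0, max_so_far = 0
Position 3 (value -17): max_ending_here = -17, max_so_far = 0
Position 4 (value 7): max_ending_here = 7, max_so_far = 7
Position 5 (value 8): max_ending_here = 15, max_so_far = 15
Position 6 (value -3): max_ending_here = 12, max_so_far = 15
Position 7 (value 18): max_ending_here = 30, max_so_far = 30
Position 8 (value -7): max_ending_here = 23, max_so_far = 30
Position 9 (value -14): max_ending_here = 9, max_so_far = 30

Maximum subarray: [7, 8, -3, 18]
Maximum sum: 30

The maximum subarray is [7, 8, -3, 18] with sum 30. This subarray runs from index 4 to index 7.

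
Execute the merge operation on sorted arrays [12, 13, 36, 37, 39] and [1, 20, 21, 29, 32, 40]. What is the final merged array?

Merging process:

Compare 12 vs 1: take 1 from right. Merged: [1]
Compare 12 vs 20: take 12 from left. Merged: [1, 12]
Compare 13 vs 20: take 13 from left. Merged: [1, 12, 13]
Compare 36 vs 20: take 20 from right. Merged: [1, 12, 13, 20]
Compare 36 vs 21: take 21 from right. Merged: [1, 12, 13, 20, 21]
Compare 36 vs 29: take 29 from right. Merged: [1, 12, 13, 20, 21, 29]
Compare 36 vs 32: take 32 from right. Merged: [1, 12, 13, 20, 21, 29, 32]
Compare 36 vs 40: take 36 from left. Merged: [1, 12, 13, 20, 21, 29, 32, 36]
Compare 37 vs 40: take 37 from left. Merged: [1, 12, 13, 20, 21, 29, 32, 36, 37]
Compare 39 vs 40: take 39 from left. Merged: [1, 12, 13, 20, 21, 29, 32, 36, 37, 39]
Append remaining from right: [40]. Merged: [1, 12, 13, 20, 21, 29, 32, 36, 37, 39, 40]

Final merged array: [1, 12, 13, 20, 21, 29, 32, 36, 37, 39, 40]
Total comparisons: 10

The merged array is [1, 12, 13, 20, 21, 29, 32, 36, 37, 39, 40], requiring 10 comparisons. The merge step runs in O(n) time where n is the total number of elements.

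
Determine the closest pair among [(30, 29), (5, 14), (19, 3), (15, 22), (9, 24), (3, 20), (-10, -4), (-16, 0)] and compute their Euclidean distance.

Computing all pairwise distances among 8 points:

d((30, 29), (5, 14)) = 29.1548
d((30, 29), (19, 3)) = 28.2312
d((30, 29), (15, 22)) = 16.5529
d((30, 29), (9, 24)) = 21.587
d((30, 29), (3, 20)) = 28.4605
d((30, 29), (-10, -4)) = 51.8556
d((30, 29), (-16, 0)) = 54.3783
d((5, 14), (19, 3)) = 17.8045
d((5, 14), (15, 22)) = 12.8062
d((5, 14), (9, 24)) = 10.7703
d((5, 14), (3, 20)) = 6.3246 <-- minimum
d((5, 14), (-10, -4)) = 23.4307
d((5, 14), (-16, 0)) = 25.2389
d((19, 3), (15, 22)) = 19.4165
d((19, 3), (9, 24)) = 23.2594
d((19, 3), (3, 20)) = 23.3452
d((19, 3), (-10, -4)) = 29.8329
d((19, 3), (-16, 0)) = 35.1283
d((15, 22), (9, 24)) = 6.3246 <-- minimum
d((15, 22), (3, 20)) = 12.1655
d((15, 22), (-10, -4)) = 36.0694
d((15, 22), (-16, 0)) = 38.0132
d((9, 24), (3, 20)) = 7.2111
d((9, 24), (-10, -4)) = 33.8378
d((9, 24), (-16, 0)) = 34.6554
d((3, 20), (-10, -4)) = 27.2947
d((3, 20), (-16, 0)) = 27.5862
d((-10, -4), (-16, 0)) = 7.2111

Minimum distance: 6.3246 (tie among 2 pairs: (5, 14) and (3, 20); (15, 22) and (9, 24))

The minimum Euclidean distance is 6.3246. There is a tie: 2 pairs achieve this minimum — (5, 14) and (3, 20); (15, 22) and (9, 24). Any of these is a valid closest pair. For 8 points, brute-force pairwise comparison is shown above. For large n, the divide-and-conquer algorithm (sort by x, recurse on halves, check the dividing strip) achieves O(n log n).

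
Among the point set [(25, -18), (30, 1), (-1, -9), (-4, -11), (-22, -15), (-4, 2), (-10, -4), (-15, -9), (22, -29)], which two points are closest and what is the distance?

Computing all pairwise distances among 9 points:

d((25, -18), (30, 1)) = 19.6469
d((25, -18), (-1, -9)) = 27.5136
d((25, -18), (-4, -11)) = 29.8329
d((25, -18), (-22, -15)) = 47.0956
d((25, -18), (-4, 2)) = 35.2278
d((25, -18), (-10, -4)) = 37.6962
d((25, -18), (-15, -9)) = 41.0
d((25, -18), (22, -29)) = 11.4018
d((30, 1), (-1, -9)) = 32.573
d((30, 1), (-4, -11)) = 36.0555
d((30, 1), (-22, -15)) = 54.4059
d((30, 1), (-4, 2)) = 34.0147
d((30, 1), (-10, -4)) = 40.3113
d((30, 1), (-15, -9)) = 46.0977
d((30, 1), (22, -29)) = 31.0483
d((-1, -9), (-4, -11)) = 3.6056 <-- minimum
d((-1, -9), (-22, -15)) = 21.8403
d((-1, -9), (-4, 2)) = 11.4018
d((-1, -9), (-10, -4)) = 10.2956
d((-1, -9), (-15, -9)) = 14.0
d((-1, -9), (22, -29)) = 30.4795
d((-4, -11), (-22, -15)) = 18.4391
d((-4, -11), (-4, 2)) = 13.0
d((-4, -11), (-10, -4)) = 9.2195
d((-4, -11), (-15, -9)) = 11.1803
d((-4, -11), (22, -29)) = 31.6228
d((-22, -15), (-4, 2)) = 24.7588
d((-22, -15), (-10, -4)) = 16.2788
d((-22, -15), (-15, -9)) = 9.2195
d((-22, -15), (22, -29)) = 46.1736
d((-4, 2), (-10, -4)) = 8.4853
d((-4, 2), (-15, -9)) = 15.5563
d((-4, 2), (22, -29)) = 40.4599
d((-10, -4), (-15, -9)) = 7.0711
d((-10, -4), (22, -29)) = 40.6079
d((-15, -9), (22, -29)) = 42.0595

Closest pair: (-1, -9) and (-4, -11) with distance 3.6056

The closest pair is (-1, -9) and (-4, -11) with Euclidean distance 3.6056. For 9 points, brute-force pairwise comparison is shown above. For large n, the divide-and-conquer algorithm (sort by x, recurse on halves, check the dividing strip) achieves O(n log n).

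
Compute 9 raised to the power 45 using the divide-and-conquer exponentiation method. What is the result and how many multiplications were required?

Computing 9^45 by squaring (build up from 9^1; each line after the first costs one multiplication):

9^1 = 9
9^2 = (9^1)^2 = 9^2 = 81
9^4 = (9^2)^2 = 81^2 = 6561
9^5 = 9 * 9^4 = 9 * 6561 = 59049
9^10 = (9^5)^2 = 59049^2 = 3486784401
9^11 = 9 * 9^10 = 9 * 3486784401 = 31381059609
9^22 = (9^11)^2 = 31381059609^2 = 984770902183611232881
9^44 = (9^22)^2 = 984770902183611232881^2 = 969773729787523602876821942164080815560161
9^45 = 9 * 9^44 = 9 * 969773729787523602876821942164080815560161 = 8727963568087712425891397479476727340041449

Result: 8727963568087712425891397479476727340041449
Multiplications needed: 8 (8 lines after 9^1)

9^45 = 8727963568087712425891397479476727340041449. Using exponentiation by squaring, this requires 8 multiplications. The key idea: if the exponent is even, square the half-power; if odd, multiply by the base once.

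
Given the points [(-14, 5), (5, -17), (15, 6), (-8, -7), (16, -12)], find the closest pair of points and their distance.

Computing all pairwise distances among 5 points:

d((-14, 5), (5, -17)) = 29.0689
d((-14, 5), (15, 6)) = 29.0172
d((-14, 5), (-8, -7)) = 13.4164
d((-14, 5), (16, -12)) = 34.4819
d((5, -17), (15, 6)) = 25.0799
d((5, -17), (-8, -7)) = 16.4012
d((5, -17), (16, -12)) = 12.083 <-- minimum
d((15, 6), (-8, -7)) = 26.4197
d((15, 6), (16, -12)) = 18.0278
d((-8, -7), (16, -12)) = 24.5153

Closest pair: (5, -17) and (16, -12) with distance 12.083

The closest pair is (5, -17) and (16, -12) with Euclidean distance 12.083. For 5 points, brute-force pairwise comparison is shown above. For large n, the divide-and-conquer algorithm (sort by x, recurse on halves, check the dividing strip) achieves O(n log n).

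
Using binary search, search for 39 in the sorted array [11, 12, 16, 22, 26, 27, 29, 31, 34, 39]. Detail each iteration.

Binary search for 39 in [11, 12, 16, 22, 26, 27, 29, 31, 34, 39]:

lo=0, hi=9, mid=4, arr[mid]=26 -> 26 < 39, search right half
lo=5, hi=9, mid=7, arr[mid]=31 -> 31 < 39, search right half
lo=8, hi=9, mid=8, arr[mid]=34 -> 34 < 39, search right half
lo=9, hi=9, mid=9, arr[mid]=39 -> Found target at index 9!

Binary search finds 39 at index 9 after 4 comparisons. The search repeatedly halves the search space by comparing with the middle element.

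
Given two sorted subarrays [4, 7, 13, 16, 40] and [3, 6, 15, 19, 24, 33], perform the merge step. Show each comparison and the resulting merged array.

Merging process:

Compare 4 vs 3: take 3 from right. Merged: [3]
Compare 4 vs 6: take 4 from left. Merged: [3, 4]
Compare 7 vs 6: take 6 from right. Merged: [3, 4, 6]
Compare 7 vs 15: take 7 from left. Merged: [3, 4, 6, 7]
Compare 13 vs 15: take 13 from left. Merged: [3, 4, 6, 7, 13]
Compare 16 vs 15: take 15 from right. Merged: [3, 4, 6, 7, 13, 15]
Compare 16 vs 19: take 16 from left. Merged: [3, 4, 6, 7, 13, 15, 16]
Compare 40 vs 19: take 19 from right. Merged: [3, 4, 6, 7, 13, 15, 16, 19]
Compare 40 vs 24: take 24 from right. Merged: [3, 4, 6, 7, 13, 15, 16, 19, 24]
Compare 40 vs 33: take 33 from right. Merged: [3, 4, 6, 7, 13, 15, 16, 19, 24, 33]
Append remaining from left: [40]. Merged: [3, 4, 6, 7, 13, 15, 16, 19, 24, 33, 40]

Final merged array: [3, 4, 6, 7, 13, 15, 16, 19, 24, 33, 40]
Total comparisons: 10

The merged array is [3, 4, 6, 7, 13, 15, 16, 19, 24, 33, 40], requiring 10 comparisons. The merge step runs in O(n) time where n is the total number of elements.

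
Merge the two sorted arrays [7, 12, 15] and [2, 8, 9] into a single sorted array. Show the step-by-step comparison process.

Merging process:

Compare 7 vs 2: take 2 from right. Merged: [2]
Compare 7 vs 8: take 7 from left. Merged: [2, 7]
Compare 12 vs 8: take 8 from right. Merged: [2, 7, 8]
Compare 12 vs 9: take 9 from right. Merged: [2, 7, 8, 9]
Append remaining from left: [12, 15]. Merged: [2, 7, 8, 9, 12, 15]

Final merged array: [2, 7, 8, 9, 12, 15]
Total comparisons: 4

The merged array is [2, 7, 8, 9, 12, 15], requiring 4 comparisons. The merge step runs in O(n) time where n is the total number of elements.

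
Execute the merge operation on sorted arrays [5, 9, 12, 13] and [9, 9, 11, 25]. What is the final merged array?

Merging process:

Compare 5 vs 9: take 5 from left. Merged: [5]
Compare 9 vs 9: take 9 from left. Merged: [5, 9]
Compare 12 vs 9: take 9 from right. Merged: [5, 9, 9]
Compare 12 vs 9: take 9 from right. Merged: [5, 9, 9, 9]
Compare 12 vs 11: take 11 from right. Merged: [5, 9, 9, 9, 11]
Compare 12 vs 25: take 12 from left. Merged: [5, 9, 9, 9, 11, 12]
Compare 13 vs 25: take 13 from left. Merged: [5, 9, 9, 9, 11, 12, 13]
Append remaining from right: [25]. Merged: [5, 9, 9, 9, 11, 12, 13, 25]

Final merged array: [5, 9, 9, 9, 11, 12, 13, 25]
Total comparisons: 7

The merged array is [5, 9, 9, 9, 11, 12, 13, 25], requiring 7 comparisons. The merge step runs in O(n) time where n is the total number of elements.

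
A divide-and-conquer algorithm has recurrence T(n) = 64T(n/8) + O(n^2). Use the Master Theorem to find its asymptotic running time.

Master Theorem for T(n) = 64T(n/8) + O(n^2):

a = 64, b = 8, c = 2
log_b(a) = log_8(64) = 2.0000

Case 2: c = 2 = log_8(64) = 2.0000
T(n) = O(n^2 log n) = O(n^2 log n)

For T(n) = 64T(n/8) + O(n^2): log_8(64) = 2.0000. This is Case 2 of the Master Theorem (c = log_b(a), equal work at all levels), giving O(n^2 log n).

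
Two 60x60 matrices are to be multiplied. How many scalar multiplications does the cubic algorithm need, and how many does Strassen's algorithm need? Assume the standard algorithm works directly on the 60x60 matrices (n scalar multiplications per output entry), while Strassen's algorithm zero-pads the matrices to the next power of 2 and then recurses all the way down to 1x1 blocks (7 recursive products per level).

Matrix multiplication for 60x60 matrices:

Strassen's algorithm requires power-of-2 dimensions. Pad 60x60 to 64x64 (next power of 2).

Standard algorithm: 60^3 = 216000 multiplications
Strassen's algorithm: 7^(log2(64)) = 7^6 = 117649 multiplications
Savings: 216000 - 117649 = 98351 multiplications

Standard: 216000 multiplications (60^3). Strassen: 117649 multiplications (7^6, after padding to 64x64). Strassen reduces 8 recursive multiplications to 7 at each level.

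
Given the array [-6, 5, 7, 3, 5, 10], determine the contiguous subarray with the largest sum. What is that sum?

Using Kadane's algorithm on [-6, 5, 7, 3, 5, 10]:

Scanning through the array:
Position 1 (value 5): max_ending_here = 5, max_so_far = 5
Position 2 (value 7): max_ending_here = 12, max_so_far = 12
Position 3 (value 3): max_ending_here = 15, max_so_far = 15
Position 4 (value 5): max_ending_here = 20, max_so_far = 20
Position 5 (value 10): max_ending_here = 30, max_so_far = 30

Maximum subarray: [5, 7, 3, 5, 10]
Maximum sum: 30

The maximum subarray is [5, 7, 3, 5, 10] with sum 30. This subarray runs from index 1 to index 5.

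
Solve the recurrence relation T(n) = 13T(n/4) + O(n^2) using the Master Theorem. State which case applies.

Master Theorem for T(n) = 13T(n/4) + O(n^2):

a = 13, b = 4, c = 2
log_b(a) = log_4(13) = 1.8502

Case 3: c = 2 > log_4(13) = 1.8502
T(n) = O(n^2) = O(n^2)

For T(n) = 13T(n/4) + O(n^2): log_4(13) = 1.8502. This is Case 3 of the Master Theorem (c > log_b(a), work dominated by root), giving O(n^2).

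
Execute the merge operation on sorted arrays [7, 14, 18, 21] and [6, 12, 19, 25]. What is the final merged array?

Merging process:

Compare 7 vs 6: take 6 from right. Merged: [6]
Compare 7 vs 12: take 7 from left. Merged: [6, 7]
Compare 14 vs 12: take 12 from right. Merged: [6, 7, 12]
Compare 14 vs 19: take 14 from left. Merged: [6, 7, 12, 14]
Compare 18 vs 19: take 18 from left. Merged: [6, 7, 12, 14, 18]
Compare 21 vs 19: take 19 from right. Merged: [6, 7, 12, 14, 18, 19]
Compare 21 vs 25: take 21 from left. Merged: [6, 7, 12, 14, 18, 19, 21]
Append remaining from right: [25]. Merged: [6, 7, 12, 14, 18, 19, 21, 25]

Final merged array: [6, 7, 12, 14, 18, 19, 21, 25]
Total comparisons: 7

The merged array is [6, 7, 12, 14, 18, 19, 21, 25], requiring 7 comparisons. The merge step runs in O(n) time where n is the total number of elements.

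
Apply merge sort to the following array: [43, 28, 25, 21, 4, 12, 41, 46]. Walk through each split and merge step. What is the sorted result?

Merge sort trace:

Split: [43, 28, 25, 21, 4, 12, 41, 46] -> [43, 28, 25, 21] and [4, 12, 41, 46]
  Split: [43, 28, 25, 21] -> [43, 28] and [25, 21]
    Split: [43, 28] -> [43] and [28]
    Merge: [43] + [28] -> [28, 43]
    Split: [25, 21] -> [25] and [21]
    Merge: [25] + [21] -> [21, 25]
  Merge: [28, 43] + [21, 25] -> [21, 25, 28, 43]
  Split: [4, 12, 41, 46] -> [4, 12] and [41, 46]
    Split: [4, 12] -> [4] and [12]
    Merge: [4] + [12] -> [4, 12]
    Split: [41, 46] -> [41] and [46]
    Merge: [41] + [46] -> [41, 46]
  Merge: [4, 12] + [41, 46] -> [4, 12, 41, 46]
Merge: [21, 25, 28, 43] + [4, 12, 41, 46] -> [4, 12, 21, 25, 28, 41, 43, 46]

Final sorted array: [4, 12, 21, 25, 28, 41, 43, 46]

The merge sort proceeds by recursively splitting the array and merging sorted halves.
After all merges, the sorted array is [4, 12, 21, 25, 28, 41, 43, 46].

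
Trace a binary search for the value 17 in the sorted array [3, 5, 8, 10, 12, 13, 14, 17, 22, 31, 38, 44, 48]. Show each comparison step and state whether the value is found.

Binary search for 17 in [3, 5, 8, 10, 12, 13, 14, 17, 22, 31, 38, 44, 48]:

lo=0, hi=12, mid=6, arr[mid]=14 -> 14 < 17, search right half
lo=7, hi=12, mid=9, arr[mid]=31 -> 31 > 17, search left half
lo=7, hi=8, mid=7, arr[mid]=17 -> Found target at index 7!

Binary search finds 17 at index 7 after 3 comparisons. The search repeatedly halves the search space by comparing with the middle element.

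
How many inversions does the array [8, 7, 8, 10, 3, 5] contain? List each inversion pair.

Finding inversions in [8, 7, 8, 10, 3, 5]:

(0, 1): arr[0]=8 > arr[1]=7
(0, 4): arr[0]=8 > arr[4]=3
(0, 5): arr[0]=8 > arr[5]=5
(1, 4): arr[1]=7 > arr[4]=3
(1, 5): arr[1]=7 > arr[5]=5
(2, 4): arr[2]=8 > arr[4]=3
(2, 5): arr[2]=8 > arr[5]=5
(3, 4): arr[3]=10 > arr[4]=3
(3, 5): arr[3]=10 > arr[5]=5

Total inversions: 9

The array has 9 inversion(s): (0,1), (0,4), (0,5), (1,4), (1,5), (2,4), (2,5), (3,4), (3,5). Each pair (i,j) satisfies i < j and arr[i] > arr[j].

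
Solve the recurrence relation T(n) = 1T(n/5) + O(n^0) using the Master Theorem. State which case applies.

Master Theorem for T(n) = 1T(n/5) + O(n^0):

a = 1, b = 5, c = 0
log_b(a) = log_5(1) = 0.0000

Case 2: c = 0 = log_5(1) = 0.0000
T(n) = O(n^0 log n) = O(log n)

For T(n) = 1T(n/5) + O(n^0): log_5(1) = 0.0000. This is Case 2 of the Master Theorem (c = log_b(a), equal work at all levels), giving O(log n).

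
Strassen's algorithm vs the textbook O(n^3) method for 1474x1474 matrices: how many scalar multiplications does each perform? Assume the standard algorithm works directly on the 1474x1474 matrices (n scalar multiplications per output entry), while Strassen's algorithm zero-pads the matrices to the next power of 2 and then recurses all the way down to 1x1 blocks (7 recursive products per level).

Matrix multiplication for 1474x1474 matrices:

Strassen's algorithm requires power-of-2 dimensions. Pad 1474x1474 to 2048x2048 (next power of 2).

Standard algorithm: 1474^3 = 3202524424 multiplications
Strassen's algorithm: 7^(log2(2048)) = 7^11 = 1977326743 multiplications
Savings: 3202524424 - 1977326743 = 1225197681 multiplications

Standard: 3202524424 multiplications (1474^3). Strassen: 1977326743 multiplications (7^11, after padding to 2048x2048). Strassen reduces 8 recursive multiplications to 7 at each level.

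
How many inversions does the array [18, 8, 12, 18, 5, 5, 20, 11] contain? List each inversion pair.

Finding inversions in [18, 8, 12, 18, 5, 5, 20, 11]:

(0, 1): arr[0]=18 > arr[1]=8
(0, 2): arr[0]=18 > arr[2]=12
(0, 4): arr[0]=18 > arr[4]=5
(0, 5): arr[0]=18 > arr[5]=5
(0, 7): arr[0]=18 > arr[7]=11
(1, 4): arr[1]=8 > arr[4]=5
(1, 5): arr[1]=8 > arr[5]=5
(2, 4): arr[2]=12 > arr[4]=5
(2, 5): arr[2]=12 > arr[5]=5
(2, 7): arr[2]=12 > arr[7]=11
(3, 4): arr[3]=18 > arr[4]=5
(3, 5): arr[3]=18 > arr[5]=5
(3, 7): arr[3]=18 > arr[7]=11
(6, 7): arr[6]=20 > arr[7]=11

Total inversions: 14

The array has 14 inversion(s): (0,1), (0,2), (0,4), (0,5), (0,7), (1,4), (1,5), (2,4), (2,5), (2,7), (3,4), (3,5), (3,7), (6,7). Each pair (i,j) satisfies i < j and arr[i] > arr[j].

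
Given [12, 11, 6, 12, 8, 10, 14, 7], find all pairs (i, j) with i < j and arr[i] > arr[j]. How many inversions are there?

Finding inversions in [12, 11, 6, 12, 8, 10, 14, 7]:

(0, 1): arr[0]=12 > arr[1]=11
(0, 2): arr[0]=12 > arr[2]=6
(0, 4): arr[0]=12 > arr[4]=8
(0, 5): arr[0]=12 > arr[5]=10
(0, 7): arr[0]=12 > arr[7]=7
(1, 2): arr[1]=11 > arr[2]=6
(1, 4): arr[1]=11 > arr[4]=8
(1, 5): arr[1]=11 > arr[5]=10
(1, 7): arr[1]=11 > arr[7]=7
(3, 4): arr[3]=12 > arr[4]=8
(3, 5): arr[3]=12 > arr[5]=10
(3, 7): arr[3]=12 > arr[7]=7
(4, 7): arr[4]=8 > arr[7]=7
(5, 7): arr[5]=10 > arr[7]=7
(6, 7): arr[6]=14 > arr[7]=7

Total inversions: 15

The array has 15 inversion(s): (0,1), (0,2), (0,4), (0,5), (0,7), (1,2), (1,4), (1,5), (1,7), (3,4), (3,5), (3,7), (4,7), (5,7), (6,7). Each pair (i,j) satisfies i < j and arr[i] > arr[j].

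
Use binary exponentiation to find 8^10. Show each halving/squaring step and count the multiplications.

Computing 8^10 by squaring (build up from 8^1; each line after the first costs one multiplication):

8^1 = 8
8^2 = (8^1)^2 = 8^2 = 64
8^4 = (8^2)^2 = 64^2 = 4096
8^5 = 8 * 8^4 = 8 * 4096 = 32768
8^10 = (8^5)^2 = 32768^2 = 1073741824

Result: 1073741824
Multiplications needed: 4 (4 lines after 8^1)

8^10 = 1073741824. Using exponentiation by squaring, this requires 4 multiplications. The key idea: if the exponent is even, square the half-power; if odd, multiply by the base once.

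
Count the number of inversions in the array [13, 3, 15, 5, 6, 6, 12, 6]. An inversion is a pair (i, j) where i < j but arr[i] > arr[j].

Finding inversions in [13, 3, 15, 5, 6, 6, 12, 6]:

(0, 1): arr[0]=13 > arr[1]=3
(0, 3): arr[0]=13 > arr[3]=5
(0, 4): arr[0]=13 > arr[4]=6
(0, 5): arr[0]=13 > arr[5]=6
(0, 6): arr[0]=13 > arr[6]=12
(0, 7): arr[0]=13 > arr[7]=6
(2, 3): arr[2]=15 > arr[3]=5
(2, 4): arr[2]=15 > arr[4]=6
(2, 5): arr[2]=15 > arr[5]=6
(2, 6): arr[2]=15 > arr[6]=12
(2, 7): arr[2]=15 > arr[7]=6
(6, 7): arr[6]=12 > arr[7]=6

Total inversions: 12

The array has 12 inversion(s): (0,1), (0,3), (0,4), (0,5), (0,6), (0,7), (2,3), (2,4), (2,5), (2,6), (2,7), (6,7). Each pair (i,j) satisfies i < j and arr[i] > arr[j].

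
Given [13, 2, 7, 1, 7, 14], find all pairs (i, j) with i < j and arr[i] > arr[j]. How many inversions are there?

Finding inversions in [13, 2, 7, 1, 7, 14]:

(0, 1): arr[0]=13 > arr[1]=2
(0, 2): arr[0]=13 > arr[2]=7
(0, 3): arr[0]=13 > arr[3]=1
(0, 4): arr[0]=13 > arr[4]=7
(1, 3): arr[1]=2 > arr[3]=1
(2, 3): arr[2]=7 > arr[3]=1

Total inversions: 6

The array has 6 inversion(s): (0,1), (0,2), (0,3), (0,4), (1,3), (2,3). Each pair (i,j) satisfies i < j and arr[i] > arr[j].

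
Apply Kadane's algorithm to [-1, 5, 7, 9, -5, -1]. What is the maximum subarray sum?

Using Kadane's algorithm on [-1, 5, 7, 9, -5, -1]:

Scanning through the array:
Position 1 (value 5): max_ending_here = 5, max_so_far = 5
Position 2 (value 7): max_ending_here = 12, max_so_far = 12
Position 3 (value 9): max_ending_here = 21, max_so_far = 21
Position 4 (value -5): max_ending_here = 16, max_so_far = 21
Position 5 (value -1): max_ending_here = 15, max_so_far = 21

Maximum subarray: [5, 7, 9]
Maximum sum: 21

The maximum subarray is [5, 7, 9] with sum 21. This subarray runs from index 1 to index 3.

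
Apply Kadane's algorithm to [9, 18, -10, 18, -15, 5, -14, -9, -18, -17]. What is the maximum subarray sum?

Using Kadane's algorithm on [9, 18, -10, 18, -15, 5, -14, -9, -18, -17]:

Scanning through the array:
Position 1 (value 18): max_ending_here = 27, max_so_far = 27
Position 2 (value -10): max_ending_here = 17, max_so_far = 27
Position 3 (value 18): max_ending_here = 35, max_so_far = 35
Position 4 (value -15): max_ending_here = 20, max_so_far = 35
Position 5 (value 5): max_ending_here = 25, max_so_far = 35
Position 6 (value -14): max_ending_here = 11, max_so_far = 35
Position 7 (value -9): max_ending_here = 2, max_so_far = 35
Position 8 (value -18): max_ending_here = -16, max_so_far = 35
Position 9 (value -17): max_ending_here = -17, max_so_far = 35

Maximum subarray: [9, 18, -10, 18]
Maximum sum: 35

The maximum subarray is [9, 18, -10, 18] with sum 35. This subarray runs from index 0 to index 3.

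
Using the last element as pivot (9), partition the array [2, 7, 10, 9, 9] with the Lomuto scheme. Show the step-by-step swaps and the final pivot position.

Lomuto partition with pivot = 9:

Initial array: [2, 7, 10, 9, 9]

arr[0]=2 <= 9: swap with position 0, array becomes [2, 7, 10, 9, 9]
arr[1]=7 <= 9: swap with position 1, array becomes [2, 7, 10, 9, 9]
arr[2]=10 > 9: no swap
arr[3]=9 <= 9: swap with position 2, array becomes [2, 7, 9, 10, 9]

Place pivot at position 3: [2, 7, 9, 9, 10]
Pivot position: 3

After partitioning with pivot 9, the array becomes [2, 7, 9, 9, 10]. The pivot is placed at index 3. All elements to the left of the pivot are <= 9, and all elements to the right are > 9.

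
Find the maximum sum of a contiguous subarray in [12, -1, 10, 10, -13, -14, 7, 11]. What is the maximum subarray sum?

Using Kadane's algorithm on [12, -1, 10, 10, -13, -14, 7, 11]:

Scanning through the array:
Position 1 (value -1): max_ending_here = 11, max_so_far = 12
Position 2 (value 10): max_ending_here = 21, max_so_far = 21
Position 3 (value 10): max_ending_here = 31, max_so_far = 31
Position 4 (value -13): max_ending_here = 18, max_so_far = 31
Position 5 (value -14): max_ending_here = 4, max_so_far = 31
Position 6 (value 7): max_ending_here = 11, max_so_far = 31
Position 7 (value 11): max_ending_here = 22, max_so_far = 31

Maximum subarray: [12, -1, 10, 10]
Maximum sum: 31

The maximum subarray is [12, -1, 10, 10] with sum 31. This subarray runs from index 0 to index 3.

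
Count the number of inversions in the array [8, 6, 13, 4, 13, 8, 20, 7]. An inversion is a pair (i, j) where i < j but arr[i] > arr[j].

Finding inversions in [8, 6, 13, 4, 13, 8, 20, 7]:

(0, 1): arr[0]=8 > arr[1]=6
(0, 3): arr[0]=8 > arr[3]=4
(0, 7): arr[0]=8 > arr[7]=7
(1, 3): arr[1]=6 > arr[3]=4
(2, 3): arr[2]=13 > arr[3]=4
(2, 5): arr[2]=13 > arr[5]=8
(2, 7): arr[2]=13 > arr[7]=7
(4, 5): arr[4]=13 > arr[5]=8
(4, 7): arr[4]=13 > arr[7]=7
(5, 7): arr[5]=8 > arr[7]=7
(6, 7): arr[6]=20 > arr[7]=7

Total inversions: 11

The array has 11 inversion(s): (0,1), (0,3), (0,7), (1,3), (2,3), (2,5), (2,7), (4,5), (4,7), (5,7), (6,7). Each pair (i,j) satisfies i < j and arr[i] > arr[j].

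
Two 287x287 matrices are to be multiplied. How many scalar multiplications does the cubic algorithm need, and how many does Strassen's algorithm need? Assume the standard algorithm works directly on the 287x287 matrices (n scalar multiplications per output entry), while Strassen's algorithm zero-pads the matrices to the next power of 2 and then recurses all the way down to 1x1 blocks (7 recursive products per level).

Matrix multiplication for 287x287 matrices:

Strassen's algorithm requires power-of-2 dimensions. Pad 287x287 to 512x512 (next power of 2).

Standard algorithm: 287^3 = 23639903 multiplications
Strassen's algorithm: 7^(log2(512)) = 7^9 = 40353607 multiplications
Difference: 23639903 - 40353607 = -16713704 (Strassen uses MORE here due to padding overhead — for small or just-over-power-of-2 n, padding can outweigh the per-level savings)

Standard: 23639903 multiplications (287^3). Strassen: 40353607 multiplications (7^9, after padding to 512x512). Strassen reduces 8 recursive multiplications to 7 at each level.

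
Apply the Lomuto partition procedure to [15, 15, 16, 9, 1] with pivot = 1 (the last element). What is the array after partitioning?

Lomuto partition with pivot = 1:

Initial array: [15, 15, 16, 9, 1]

arr[0]=15 > 1: no swap
arr[1]=15 > 1: no swap
arr[2]=16 > 1: no swap
arr[3]=9 > 1: no swap

Place pivot at position 0: [1, 15, 16, 9, 15]
Pivot position: 0

After partitioning with pivot 1, the array becomes [1, 15, 16, 9, 15]. The pivot is placed at index 0. All elements to the left of the pivot are <= 1, and all elements to the right are > 1.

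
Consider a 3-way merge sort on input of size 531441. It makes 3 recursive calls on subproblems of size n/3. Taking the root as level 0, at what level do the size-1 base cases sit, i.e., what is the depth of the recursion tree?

For divide and conquer with division factor 3:

Problem sizes at each level:
Level 0: 531441
Level 1: 177147
Level 2: 59049
Level 3: 19683
Level 4: 6561
Level 5: 2187
Level 6: 729
Level 7: 243
Level 8: 81
Level 9: 27
Level 10: 9
Level 11: 3
Level 12: 1

The root is level 0 and the size-1 base case is level 12 (the tree spans levels 0 through 12, i.e. 13 levels counting the root), so the depth is the number of divisions: log_3(531441) = 12

The recursion tree depth is log_3(531441) = 12. At each level, the problem size is divided by 3, so it takes 12 divisions to reduce to a base case of size 1. The algorithm makes 3 recursive calls at each level.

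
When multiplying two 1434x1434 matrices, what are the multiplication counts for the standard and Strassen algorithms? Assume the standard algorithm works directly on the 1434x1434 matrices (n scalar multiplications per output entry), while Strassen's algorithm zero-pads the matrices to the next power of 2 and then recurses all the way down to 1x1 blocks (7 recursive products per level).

Matrix multiplication for 1434x1434 matrices:

Strassen's algorithm requires power-of-2 dimensions. Pad 1434x1434 to 2048x2048 (next power of 2).

Standard algorithm: 1434^3 = 2948814504 multiplications
Strassen's algorithm: 7^(log2(2048)) = 7^11 = 1977326743 multiplications
Savings: 2948814504 - 1977326743 = 971487761 multiplications

Standard: 2948814504 multiplications (1434^3). Strassen: 1977326743 multiplications (7^11, after padding to 2048x2048). Strassen reduces 8 recursive multiplications to 7 at each level.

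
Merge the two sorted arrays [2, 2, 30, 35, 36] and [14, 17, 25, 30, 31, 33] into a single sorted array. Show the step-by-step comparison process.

Merging process:

Compare 2 vs 14: take 2 from left. Merged: [2]
Compare 2 vs 14: take 2 from left. Merged: [2, 2]
Compare 30 vs 14: take 14 from right. Merged: [2, 2, 14]
Compare 30 vs 17: take 17 from right. Merged: [2, 2, 14, 17]
Compare 30 vs 25: take 25 from right. Merged: [2, 2, 14, 17, 25]
Compare 30 vs 30: take 30 from left. Merged: [2, 2, 14, 17, 25, 30]
Compare 35 vs 30: take 30 from right. Merged: [2, 2, 14, 17, 25, 30, 30]
Compare 35 vs 31: take 31 from right. Merged: [2, 2, 14, 17, 25, 30, 30, 31]
Compare 35 vs 33: take 33 from right. Merged: [2, 2, 14, 17, 25, 30, 30, 31, 33]
Append remaining from left: [35, 36]. Merged: [2, 2, 14, 17, 25, 30, 30, 31, 33, 35, 36]

Final merged array: [2, 2, 14, 17, 25, 30, 30, 31, 33, 35, 36]
Total comparisons: 9

The merged array is [2, 2, 14, 17, 25, 30, 30, 31, 33, 35, 36], requiring 9 comparisons. The merge step runs in O(n) time where n is the total number of elements.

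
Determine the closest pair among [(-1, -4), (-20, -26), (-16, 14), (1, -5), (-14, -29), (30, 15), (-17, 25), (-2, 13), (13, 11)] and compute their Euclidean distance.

Computing all pairwise distances among 9 points:

d((-1, -4), (-20, -26)) = 29.0689
d((-1, -4), (-16, 14)) = 23.4307
d((-1, -4), (1, -5)) = 2.2361 <-- minimum
d((-1, -4), (-14, -29)) = 28.178
d((-1, -4), (30, 15)) = 36.3593
d((-1, -4), (-17, 25)) = 33.121
d((-1, -4), (-2, 13)) = 17.0294
d((-1, -4), (13, 11)) = 20.5183
d((-20, -26), (-16, 14)) = 40.1995
d((-20, -26), (1, -5)) = 29.6985
d((-20, -26), (-14, -29)) = 6.7082
d((-20, -26), (30, 15)) = 64.6607
d((-20, -26), (-17, 25)) = 51.0882
d((-20, -26), (-2, 13)) = 42.9535
d((-20, -26), (13, 11)) = 49.5782
d((-16, 14), (1, -5)) = 25.4951
d((-16, 14), (-14, -29)) = 43.0465
d((-16, 14), (30, 15)) = 46.0109
d((-16, 14), (-17, 25)) = 11.0454
d((-16, 14), (-2, 13)) = 14.0357
d((-16, 14), (13, 11)) = 29.1548
d((1, -5), (-14, -29)) = 28.3019
d((1, -5), (30, 15)) = 35.2278
d((1, -5), (-17, 25)) = 34.9857
d((1, -5), (-2, 13)) = 18.2483
d((1, -5), (13, 11)) = 20.0
d((-14, -29), (30, 15)) = 62.2254
d((-14, -29), (-17, 25)) = 54.0833
d((-14, -29), (-2, 13)) = 43.6807
d((-14, -29), (13, 11)) = 48.2597
d((30, 15), (-17, 25)) = 48.0521
d((30, 15), (-2, 13)) = 32.0624
d((30, 15), (13, 11)) = 17.4642
d((-17, 25), (-2, 13)) = 19.2094
d((-17, 25), (13, 11)) = 33.1059
d((-2, 13), (13, 11)) = 15.1327

Closest pair: (-1, -4) and (1, -5) with distance 2.2361

The closest pair is (-1, -4) and (1, -5) with Euclidean distance 2.2361. For 9 points, brute-force pairwise comparison is shown above. For large n, the divide-and-conquer algorithm (sort by x, recurse on halves, check the dividing strip) achieves O(n log n).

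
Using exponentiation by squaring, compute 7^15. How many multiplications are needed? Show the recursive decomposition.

Computing 7^15 by squaring (build up from 7^1; each line after the first costs one multiplication):

7^1 = 7
7^2 = (7^1)^2 = 7^2 = 49
7^3 = 7 * 7^2 = 7 * 49 = 343
7^6 = (7^3)^2 = 343^2 = 117649
7^7 = 7 * 7^6 = 7 * 117649 = 823543
7^14 = (7^7)^2 = 823543^2 = 678223072849
7^15 = 7 * 7^14 = 7 * 678223072849 = 4747561509943

Result: 4747561509943
Multiplications needed: 6 (6 lines after 7^1)

7^15 = 4747561509943. Using exponentiation by squaring, this requires 6 multiplications. The key idea: if the exponent is even, square the half-power; if odd, multiply by the base once.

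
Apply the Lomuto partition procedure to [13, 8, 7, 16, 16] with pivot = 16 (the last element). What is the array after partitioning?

Lomuto partition with pivot = 16:

Initial array: [13, 8, 7, 16, 16]

arr[0]=13 <= 16: swap with position 0, array becomes [13, 8, 7, 16, 16]
arr[1]=8 <= 16: swap with position 1, array becomes [13, 8, 7, 16, 16]
arr[2]=7 <= 16: swap with position 2, array becomes [13, 8, 7, 16, 16]
arr[3]=16 <= 16: swap with position 3, array becomes [13, 8, 7, 16, 16]

Place pivot at position 4: [13, 8, 7, 16, 16]
Pivot position: 4

After partitioning with pivot 16, the array becomes [13, 8, 7, 16, 16]. The pivot is placed at index 4. All elements to the left of the pivot are <= 16, and all elements to the right are > 16.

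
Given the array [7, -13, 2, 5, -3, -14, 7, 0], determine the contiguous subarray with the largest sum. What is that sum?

Using Kadane's algorithm on [7, -13, 2, 5, -3, -14, 7, 0]:

Scanning through the array:
Position 1 (value -13): max_ending_here = -6, max_so_far = 7
Position 2 (value 2): max_ending_here = 2, max_so_far = 7
Position 3 (value 5): max_ending_here = 7, max_so_far = 7
Position 4 (value -3): max_ending_here = 4, max_so_far = 7
Position 5 (value -14): max_ending_here = -10, max_so_far = 7
Position 6 (value 7): max_ending_here = 7, max_so_far = 7
Position 7 (value 0): max_ending_here = 7, max_so_far = 7

Maximum subarray: [7]
Maximum sum: 7

The maximum subarray is [7] with sum 7. This subarray runs from index 0 to index 0.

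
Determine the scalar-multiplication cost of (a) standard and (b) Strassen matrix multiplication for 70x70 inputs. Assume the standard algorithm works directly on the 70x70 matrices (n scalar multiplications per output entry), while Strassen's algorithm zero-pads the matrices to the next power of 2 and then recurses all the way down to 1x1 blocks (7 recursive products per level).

Matrix multiplication for 70x70 matrices:

Strassen's algorithm requires power-of-2 dimensions. Pad 70x70 to 128x128 (next power of 2).

Standard algorithm: 70^3 = 343000 multiplications
Strassen's algorithm: 7^(log2(128)) = 7^7 = 823543 multiplications
Difference: 343000 - 823543 = -480543 (Strassen uses MORE here due to padding overhead — for small or just-over-power-of-2 n, padding can outweigh the per-level savings)

Standard: 343000 multiplications (70^3). Strassen: 823543 multiplications (7^7, after padding to 128x128). Strassen reduces 8 recursive multiplications to 7 at each level.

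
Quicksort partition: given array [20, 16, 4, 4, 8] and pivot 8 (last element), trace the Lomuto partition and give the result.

Lomuto partition with pivot = 8:

Initial array: [20, 16, 4, 4, 8]

arr[0]=20 > 8: no swap
arr[1]=16 > 8: no swap
arr[2]=4 <= 8: swap with position 0, array becomes [4, 16, 20, 4, 8]
arr[3]=4 <= 8: swap with position 1, array becomes [4, 4, 20, 16, 8]

Place pivot at position 2: [4, 4, 8, 16, 20]
Pivot position: 2

After partitioning with pivot 8, the array becomes [4, 4, 8, 16, 20]. The pivot is placed at index 2. All elements to the left of the pivot are <= 8, and all elements to the right are > 8.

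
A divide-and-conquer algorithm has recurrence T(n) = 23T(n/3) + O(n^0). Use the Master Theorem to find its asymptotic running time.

Master Theorem for T(n) = 23T(n/3) + O(n^0):

a = 23, b = 3, c = 0
log_b(a) = log_3(23) = 2.8540

Case 1: c = 0 < log_3(23) = 2.8540
T(n) = O(n^(log_3 23))

For T(n) = 23T(n/3) + O(n^0): log_3(23) = 2.8540. This is Case 1 of the Master Theorem (c < log_b(a), work dominated by leaves), giving O(n^(log_3 23)).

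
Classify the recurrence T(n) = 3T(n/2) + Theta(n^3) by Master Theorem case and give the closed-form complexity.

Master Theorem for T(n) = 3T(n/2) + O(n^3):

a = 3, b = 2, c = 3
log_b(a) = log_2(3) = 1.5850

Case 3: c = 3 > log_2(3) = 1.5850
T(n) = O(n^3) = O(n^3)

For T(n) = 3T(n/2) + O(n^3): log_2(3) = 1.5850. This is Case 3 of the Master Theorem (c > log_b(a), work dominated by root), giving O(n^3).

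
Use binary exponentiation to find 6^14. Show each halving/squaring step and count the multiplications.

Computing 6^14 by squaring (build up from 6^1; each line after the first costs one multiplication):

6^1 = 6
6^2 = (6^1)^2 = 6^2 = 36
6^3 = 6 * 6^2 = 6 * 36 = 216
6^6 = (6^3)^2 = 216^2 = 46656
6^7 = 6 * 6^6 = 6 * 46656 = 279936
6^14 = (6^7)^2 = 279936^2 = 78364164096

Result: 78364164096
Multiplications needed: 5 (5 lines after 6^1)

6^14 = 78364164096. Using exponentiation by squaring, this requires 5 multiplications. The key idea: if the exponent is even, square the half-power; if odd, multiply by the base once.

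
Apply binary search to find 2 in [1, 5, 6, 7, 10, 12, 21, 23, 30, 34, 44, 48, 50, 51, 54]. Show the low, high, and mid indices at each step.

Binary search for 2 in [1, 5, 6, 7, 10, 12, 21, 23, 30, 34, 44, 48, 50, 51, 54]:

lo=0, hi=14, mid=7, arr[mid]=23 -> 23 > 2, search left half
lo=0, hi=6, mid=3, arr[mid]=7 -> 7 > 2, search left half
lo=0, hi=2, mid=1, arr[mid]=5 -> 5 > 2, search left half
lo=0, hi=0, mid=0, arr[mid]=1 -> 1 < 2, search right half
lo=1 > hi=0, target 2 not found

Binary search determines that 2 is not in the array after 4 comparisons. The search space was exhausted without finding the target.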